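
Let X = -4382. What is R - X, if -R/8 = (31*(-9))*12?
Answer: 31166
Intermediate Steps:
R = 26784 (R = -8*31*(-9)*12 = -(-2232)*12 = -8*(-3348) = 26784)
R - X = 26784 - 1*(-4382) = 26784 + 4382 = 31166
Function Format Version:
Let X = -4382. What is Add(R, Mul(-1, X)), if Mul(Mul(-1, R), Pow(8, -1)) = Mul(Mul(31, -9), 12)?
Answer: 31166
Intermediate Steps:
R = 26784 (R = Mul(-8, Mul(Mul(31, -9), 12)) = Mul(-8, Mul(-279, 12)) = Mul(-8, -3348) = 26784)
Add(R, Mul(-1, X)) = Add(26784, Mul(-1, -4382)) = Add(26784, 4382) = 31166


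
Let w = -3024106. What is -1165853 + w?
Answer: -4189959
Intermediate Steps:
-1165853 + w = -1165853 - 3024106 = -4189959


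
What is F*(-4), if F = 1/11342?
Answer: -2/5671 ≈ -0.00035267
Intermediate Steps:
F = 1/11342 ≈ 8.8168e-5
F*(-4) = (1/11342)*(-4) = -2/5671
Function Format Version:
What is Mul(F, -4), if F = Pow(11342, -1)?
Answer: Rational(-2, 5671) ≈ -0.00035267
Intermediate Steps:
F = Rational(1, 11342) ≈ 8.8168e-5
Mul(F, -4) = Mul(Rational(1, 11342), -4) = Rational(-2, 5671)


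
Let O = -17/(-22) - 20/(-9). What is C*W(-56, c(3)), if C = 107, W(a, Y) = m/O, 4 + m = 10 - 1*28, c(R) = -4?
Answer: -466092/593 ≈ -785.99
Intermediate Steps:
O = 593/198 (O = -17*(-1/22) - 20*(-⅑) = 17/22 + 20/9 = 593/198 ≈ 2.9949)
m = -22 (m = -4 + (10 - 1*28) = -4 + (10 - 28) = -4 - 18 = -22)
W(a, Y) = -4356/593 (W(a, Y) = -22/593/198 = -22*198/593 = -4356/593)
C*W(-56, c(3)) = 107*(-4356/593) = -466092/593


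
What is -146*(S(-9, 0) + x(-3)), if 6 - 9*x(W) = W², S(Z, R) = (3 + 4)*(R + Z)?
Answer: 27740/3 ≈ 9246.7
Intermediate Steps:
S(Z, R) = 7*R + 7*Z (S(Z, R) = 7*(R + Z) = 7*R + 7*Z)
x(W) = ⅔ - W²/9
-146*(S(-9, 0) + x(-3)) = -146*((7*0 + 7*(-9)) + (⅔ - ⅑*(-3)²)) = -146*((0 - 63) + (⅔ - ⅑*9)) = -146*(-63 + (⅔ - 1)) = -146*(-63 - ⅓) = -146*(-190/3) = 27740/3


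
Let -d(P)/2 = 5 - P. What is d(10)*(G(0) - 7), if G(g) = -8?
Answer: -150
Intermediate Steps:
d(P) = -10 + 2*P (d(P) = -2*(5 - P) = -10 + 2*P)
d(10)*(G(0) - 7) = (-10 + 2*10)*(-8 - 7) = (-10 + 20)*(-15) = 10*(-15) = -150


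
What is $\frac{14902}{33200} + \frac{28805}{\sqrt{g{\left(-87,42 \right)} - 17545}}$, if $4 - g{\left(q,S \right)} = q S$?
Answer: $\frac{7451}{16600} - \frac{28805 i \sqrt{1543}}{4629} \approx 0.44886 - 244.44 i$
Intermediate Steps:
$g{\left(q,S \right)} = 4 - S q$ ($g{\left(q,S \right)} = 4 - q S = 4 - S q$)
$\frac{14902}{33200} + \frac{28805}{\sqrt{g{\left(-87,42 \right)} - 17545}} = \frac{14902}{33200} + \frac{28805}{\sqrt{\left(4 - 42 \left(-87\right)\right) - 17545}} = 14902 \cdot \frac{1}{33200} + \frac{28805}{\sqrt{\left(4 + 3654\right) - 17545}} = \frac{7451}{16600} + \frac{28805}{\sqrt{3658 - 17545}} = \frac{7451}{16600} + \frac{28805}{\sqrt{-13887}} = \frac{7451}{16600} + \frac{28805}{3 i \sqrt{1543}} = \frac{7451}{16600} + 28805 \left(- \frac{i \sqrt{1543}}{4629}\right) = \frac{7451}{16600} - \frac{28805 i \sqrt{1543}}{4629}$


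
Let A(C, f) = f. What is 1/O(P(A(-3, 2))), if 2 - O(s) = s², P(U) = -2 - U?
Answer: -1/14 ≈ -0.071429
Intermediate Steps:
O(s) = 2 - s²
1/O(P(A(-3, 2))) = 1/(2 - (-2 - 1*2)²) = 1/(2 - (-2 - 2)²) = 1/(2 - 1*(-4)²) = 1/(2 - 1*16) = 1/(2 - 16) = 1/(-14) = -1/14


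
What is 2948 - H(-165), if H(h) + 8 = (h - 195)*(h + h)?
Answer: -115844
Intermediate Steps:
H(h) = -8 + 2*h*(-195 + h) (H(h) = -8 + (h - 195)*(h + h) = -8 + (-195 + h)*(2*h) = -8 + 2*h*(-195 + h))
2948 - H(-165) = 2948 - (-8 - 390*(-165) + 2*(-165)**2) = 2948 - (-8 + 64350 + 2*27225) = 2948 - (-8 + 64350 + 54450) = 2948 - 1*118792 = 2948 - 118792 = -115844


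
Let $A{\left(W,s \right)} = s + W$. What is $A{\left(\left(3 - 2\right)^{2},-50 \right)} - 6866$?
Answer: $-6915$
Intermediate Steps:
$A{\left(W,s \right)} = W + s$
$A{\left(\left(3 - 2\right)^{2},-50 \right)} - 6866 = \left(\left(3 - 2\right)^{2} - 50\right) - 6866 = \left(1^{2} - 50\right) - 6866 = \left(1 - 50\right) - 6866 = -49 - 6866 = -6915$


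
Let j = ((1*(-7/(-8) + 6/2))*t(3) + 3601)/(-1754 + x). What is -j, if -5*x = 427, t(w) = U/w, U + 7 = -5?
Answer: 35855/18394 ≈ 1.9493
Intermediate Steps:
U = -12 (U = -7 - 5 = -12)
t(w) = -12/w
x = -427/5 (x = -⅕*427 = -427/5 ≈ -85.400)
j = -35855/18394 (j = ((1*(-7/(-8) + 6/2))*(-12/3) + 3601)/(-1754 - 427/5) = ((1*(-7*(-⅛) + 6*(½)))*(-12*⅓) + 3601)/(-9197/5) = ((1*(7/8 + 3))*(-4) + 3601)*(-5/9197) = ((1*(31/8))*(-4) + 3601)*(-5/9197) = ((31/8)*(-4) + 3601)*(-5/9197) = (-31/2 + 3601)*(-5/9197) = (7171/2)*(-5/9197) = -35855/18394 ≈ -1.9493)
-j = -1*(-35855/18394) = 35855/18394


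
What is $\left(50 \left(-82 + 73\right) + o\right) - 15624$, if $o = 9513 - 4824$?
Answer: $-11385$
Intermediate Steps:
$o = 4689$
$\left(50 \left(-82 + 73\right) + o\right) - 15624 = \left(50 \left(-82 + 73\right) + 4689\right) - 15624 = \left(50 \left(-9\right) + 4689\right) - 15624 = \left(-450 + 4689\right) - 15624 = 4239 - 15624 = -11385$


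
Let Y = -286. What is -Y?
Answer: 286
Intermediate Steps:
-Y = -1*(-286) = 286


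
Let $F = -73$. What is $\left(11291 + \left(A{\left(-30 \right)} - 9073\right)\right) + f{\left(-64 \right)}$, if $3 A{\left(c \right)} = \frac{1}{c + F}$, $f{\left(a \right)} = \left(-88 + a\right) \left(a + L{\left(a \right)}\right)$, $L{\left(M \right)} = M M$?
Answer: $- \frac{188689615}{309} \approx -6.1065 \cdot 10^{5}$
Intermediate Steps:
$L{\left(M \right)} = M^{2}$
$f{\left(a \right)} = \left(-88 + a\right) \left(a + a^{2}\right)$
$A{\left(c \right)} = \frac{1}{3 \left(-73 + c\right)}$ ($A{\left(c \right)} = \frac{1}{3 \left(c - 73\right)} = \frac{1}{3 \left(-73 + c\right)}$)
$\left(11291 + \left(A{\left(-30 \right)} - 9073\right)\right) + f{\left(-64 \right)} = \left(11291 + \left(\frac{1}{3 \left(-73 - 30\right)} - 9073\right)\right) - 64 \left(-88 + \left(-64\right)^{2} - -5568\right) = \left(11291 - \left(9073 - \frac{1}{3 \left(-103\right)}\right)\right) - 64 \left(-88 + 4096 + 5568\right) = \left(11291 + \left(\frac{1}{3} \left(- \frac{1}{103}\right) - 9073\right)\right) - 612864 = \left(11291 - \frac{2803558}{309}\right) - 612864 = \frac{685361}{309} - 612864 = - \frac{188689615}{309}$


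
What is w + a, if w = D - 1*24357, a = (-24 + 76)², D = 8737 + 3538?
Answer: -9378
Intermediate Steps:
D = 12275
a = 2704 (a = 52² = 2704)
w = -12082 (w = 12275 - 1*24357 = 12275 - 24357 = -12082)
w + a = -12082 + 2704 = -9378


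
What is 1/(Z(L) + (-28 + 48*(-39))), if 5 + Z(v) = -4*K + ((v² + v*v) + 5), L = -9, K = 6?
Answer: -1/1762 ≈ -0.00056754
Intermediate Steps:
Z(v) = -24 + 2*v² (Z(v) = -5 + (-4*6 + ((v² + v*v) + 5)) = -5 + (-24 + ((v² + v²) + 5)) = -5 + (-24 + (2*v² + 5)) = -5 + (-24 + (5 + 2*v²)) = -5 + (-19 + 2*v²) = -24 + 2*v²)
1/(Z(L) + (-28 + 48*(-39))) = 1/((-24 + 2*(-9)²) + (-28 + 48*(-39))) = 1/((-24 + 2*81) + (-28 - 1872)) = 1/((-24 + 162) - 1900) = 1/(138 - 1900) = 1/(-1762) = -1/1762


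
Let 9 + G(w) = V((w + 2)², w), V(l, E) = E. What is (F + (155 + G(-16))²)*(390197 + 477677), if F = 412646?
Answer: 372791805204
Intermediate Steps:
G(w) = -9 + w
(F + (155 + G(-16))²)*(390197 + 477677) = (412646 + (155 + (-9 - 16))²)*(390197 + 477677) = (412646 + (155 - 25)²)*867874 = (412646 + 130²)*867874 = (412646 + 16900)*867874 = 429546*867874 = 372791805204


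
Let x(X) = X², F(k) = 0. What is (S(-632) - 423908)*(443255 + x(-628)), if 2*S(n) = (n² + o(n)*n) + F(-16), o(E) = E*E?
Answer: -105912901213020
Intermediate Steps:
o(E) = E²
S(n) = n²/2 + n³/2 (S(n) = ((n² + n²*n) + 0)/2 = ((n² + n³) + 0)/2 = (n² + n³)/2 = n²/2 + n³/2)
(S(-632) - 423908)*(443255 + x(-628)) = ((½)*(-632)²*(1 - 632) - 423908)*(443255 + (-628)²) = ((½)*399424*(-631) - 423908)*(443255 + 394384) = (-126018272 - 423908)*837639 = -126442180*837639 = -105912901213020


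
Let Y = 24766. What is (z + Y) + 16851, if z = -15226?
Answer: 26391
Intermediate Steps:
(z + Y) + 16851 = (-15226 + 24766) + 16851 = 9540 + 16851 = 26391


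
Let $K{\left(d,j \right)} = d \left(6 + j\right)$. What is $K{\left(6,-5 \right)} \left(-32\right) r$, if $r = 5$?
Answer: $-960$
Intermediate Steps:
$K{\left(6,-5 \right)} \left(-32\right) r = 6 \left(6 - 5\right) \left(-32\right) 5 = 6 \cdot 1 \left(-32\right) 5 = 6 \left(-32\right) 5 = \left(-192\right) 5 = -960$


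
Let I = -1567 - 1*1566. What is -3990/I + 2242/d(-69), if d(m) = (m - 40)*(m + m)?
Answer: 33520883/23563293 ≈ 1.4226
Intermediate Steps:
I = -3133 (I = -1567 - 1566 = -3133)
d(m) = 2*m*(-40 + m) (d(m) = (-40 + m)*(2*m) = 2*m*(-40 + m))
-3990/I + 2242/d(-69) = -3990/(-3133) + 2242/((2*(-69)*(-40 - 69))) = -3990*(-1/3133) + 2242/((2*(-69)*(-109))) = 3990/3133 + 2242/15042 = 3990/3133 + 2242*(1/15042) = 3990/3133 + 1121/7521 = 33520883/23563293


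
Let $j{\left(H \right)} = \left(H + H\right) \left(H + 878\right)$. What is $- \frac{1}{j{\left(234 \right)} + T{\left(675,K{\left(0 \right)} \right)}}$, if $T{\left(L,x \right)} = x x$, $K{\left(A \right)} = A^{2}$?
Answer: $- \frac{1}{520416} \approx -1.9215 \cdot 10^{-6}$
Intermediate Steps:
$j{\left(H \right)} = 2 H \left(878 + H\right)$
$T{\left(L,x \right)} = x^{2}$
$- \frac{1}{j{\left(234 \right)} + T{\left(675,K{\left(0 \right)} \right)}} = - \frac{1}{2 \cdot 234 \left(878 + 234\right) + \left(0^{2}\right)^{2}} = - \frac{1}{2 \cdot 234 \cdot 1112 + 0^{2}} = - \frac{1}{520416 + 0} = - \frac{1}{520416}$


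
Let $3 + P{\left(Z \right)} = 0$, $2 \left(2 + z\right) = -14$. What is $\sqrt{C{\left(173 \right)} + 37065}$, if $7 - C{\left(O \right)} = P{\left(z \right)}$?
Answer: $5 \sqrt{1483} \approx 192.55$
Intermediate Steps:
$z = -9$ ($z = -2 + \frac{1}{2} \left(-14\right) = -2 - 7 = -9$)
$P{\left(Z \right)} = -3$ ($P{\left(Z \right)} = -3 + 0 = -3$)
$C{\left(O \right)} = 10$ ($C{\left(O \right)} = 7 - -3 = 7 + 3 = 10$)
$\sqrt{C{\left(173 \right)} + 37065} = \sqrt{10 + 37065} = \sqrt{37075} = 5 \sqrt{1483}$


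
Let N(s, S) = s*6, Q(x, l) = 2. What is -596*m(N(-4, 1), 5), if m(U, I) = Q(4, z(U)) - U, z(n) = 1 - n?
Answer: -15496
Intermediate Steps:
N(s, S) = 6*s
m(U, I) = 2 - U
-596*m(N(-4, 1), 5) = -596*(2 - 6*(-4)) = -596*(2 - 1*(-24)) = -596*(2 + 24) = -596*26 = -15496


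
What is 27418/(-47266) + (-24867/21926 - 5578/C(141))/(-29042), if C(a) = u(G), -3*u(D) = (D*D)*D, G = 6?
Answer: -157843865673937/270880218407448 ≈ -0.58271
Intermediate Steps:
u(D) = -D**3/3 (u(D) = -D*D*D/3 = -D**2*D/3 = -D**3/3)
C(a) = -72 (C(a) = -1/3*6**3 = -1/3*216 = -72)
27418/(-47266) + (-24867/21926 - 5578/C(141))/(-29042) = 27418/(-47266) + (-24867/21926 - 5578/(-72))/(-29042) = 27418*(-1/47266) + (-24867*1/21926 - 5578*(-1/72))*(-1/29042) = -13709/23633 + (-24867/21926 + 2789/36)*(-1/29042) = -13709/23633 + (30128201/394668)*(-1/29042) = -13709/23633 - 30128201/11461948056 = -157843865673937/270880218407448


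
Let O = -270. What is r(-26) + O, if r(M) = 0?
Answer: -270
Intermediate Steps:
r(-26) + O = 0 - 270 = -270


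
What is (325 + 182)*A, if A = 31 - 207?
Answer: -89232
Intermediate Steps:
A = -176
(325 + 182)*A = (325 + 182)*(-176) = 507*(-176) = -89232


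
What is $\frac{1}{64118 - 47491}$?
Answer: $\frac{1}{16627} \approx 6.0143 \cdot 10^{-5}$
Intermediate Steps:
$\frac{1}{64118 - 47491} = \frac{1}{16627}$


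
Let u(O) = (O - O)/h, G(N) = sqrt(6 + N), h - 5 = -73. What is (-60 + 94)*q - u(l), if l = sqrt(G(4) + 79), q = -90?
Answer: -3060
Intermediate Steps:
h = -68 (h = 5 - 73 = -68)
l = sqrt(79 + sqrt(10)) (l = sqrt(sqrt(6 + 4) + 79) = sqrt(sqrt(10) + 79) = sqrt(79 + sqrt(10)) ≈ 9.0643)
u(O) = 0 (u(O) = (O - O)/(-68) = 0*(-1/68) = 0)
(-60 + 94)*q - u(l) = (-60 + 94)*(-90) - 1*0 = 34*(-90) + 0 = -3060 + 0 = -3060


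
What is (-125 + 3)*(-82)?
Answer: 10004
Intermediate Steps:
(-125 + 3)*(-82) = -122*(-82) = 10004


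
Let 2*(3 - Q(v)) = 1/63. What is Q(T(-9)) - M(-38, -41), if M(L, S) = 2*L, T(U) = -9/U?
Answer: 9953/126 ≈ 78.992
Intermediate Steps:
Q(v) = 377/126 (Q(v) = 3 - 1/2/63 = 3 - 1/2*1/63 = 3 - 1/126 = 377/126)
Q(T(-9)) - M(-38, -41) = 377/126 - 2*(-38) = 377/126 - 1*(-76) = 377/126 + 76 = 9953/126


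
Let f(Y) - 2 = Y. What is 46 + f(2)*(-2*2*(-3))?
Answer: 94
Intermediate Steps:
f(Y) = 2 + Y
46 + f(2)*(-2*2*(-3)) = 46 + (2 + 2)*(-2*2*(-3)) = 46 + 4*(-4*(-3)) = 46 + 4*12 = 46 + 48 = 94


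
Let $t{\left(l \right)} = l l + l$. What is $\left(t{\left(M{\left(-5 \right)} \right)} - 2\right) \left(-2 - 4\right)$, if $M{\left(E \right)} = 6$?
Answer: $-240$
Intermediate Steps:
$t{\left(l \right)} = l + l^{2}$ ($t{\left(l \right)} = l^{2} + l = l + l^{2}$)
$\left(t{\left(M{\left(-5 \right)} \right)} - 2\right) \left(-2 - 4\right) = \left(6 \left(1 + 6\right) - 2\right) \left(-2 - 4\right) = \left(6 \cdot 7 - 2\right) \left(-6\right) = \left(42 - 2\right) \left(-6\right) = 40 \left(-6\right) = -240$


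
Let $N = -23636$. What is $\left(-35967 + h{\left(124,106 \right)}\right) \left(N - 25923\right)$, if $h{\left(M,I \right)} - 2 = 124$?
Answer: $1776244119$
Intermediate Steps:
$h{\left(M,I \right)} = 126$ ($h{\left(M,I \right)} = 2 + 124 = 126$)
$\left(-35967 + h{\left(124,106 \right)}\right) \left(N - 25923\right) = \left(-35967 + 126\right) \left(-23636 - 25923\right) = \left(-35841\right) \left(-49559\right) = 1776244119$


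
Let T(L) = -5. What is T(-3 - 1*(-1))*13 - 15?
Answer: -80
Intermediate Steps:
T(-3 - 1*(-1))*13 - 15 = -5*13 - 15 = -65 - 15 = -80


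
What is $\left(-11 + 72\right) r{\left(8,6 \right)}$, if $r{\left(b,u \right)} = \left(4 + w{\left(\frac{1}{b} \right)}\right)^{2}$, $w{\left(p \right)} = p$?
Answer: $\frac{66429}{64} \approx 1038.0$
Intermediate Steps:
$r{\left(b,u \right)} = \left(4 + \frac{1}{b}\right)^{2}$
$\left(-11 + 72\right) r{\left(8,6 \right)} = \left(-11 + 72\right) \frac{\left(1 + 4 \cdot 8\right)^{2}}{64} = 61 \frac{\left(1 + 32\right)^{2}}{64} = 61 \frac{33^{2}}{64} = 61 \cdot \frac{1}{64} \cdot 1089 = 61 \cdot \frac{1089}{64} = \frac{66429}{64}$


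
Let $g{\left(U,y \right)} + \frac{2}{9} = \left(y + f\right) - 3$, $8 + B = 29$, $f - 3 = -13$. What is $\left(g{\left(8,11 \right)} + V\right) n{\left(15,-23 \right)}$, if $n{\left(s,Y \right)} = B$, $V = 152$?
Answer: $\frac{9436}{3} \approx 3145.3$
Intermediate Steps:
$f = -10$ ($f = 3 - 13 = -10$)
$B = 21$ ($B = -8 + 29 = 21$)
$n{\left(s,Y \right)} = 21$
$g{\left(U,y \right)} = - \frac{119}{9} + y$ ($g{\left(U,y \right)} = - \frac{2}{9} + \left(\left(y - 10\right) - 3\right) = - \frac{2}{9} + \left(\left(-10 + y\right) - 3\right) = - \frac{2}{9} + \left(-13 + y\right) = - \frac{119}{9} + y$)
$\left(g{\left(8,11 \right)} + V\right) n{\left(15,-23 \right)} = \left(\left(- \frac{119}{9} + 11\right) + 152\right) 21 = \left(- \frac{20}{9} + 152\right) 21 = \frac{1348}{9} \cdot 21 = \frac{9436}{3}$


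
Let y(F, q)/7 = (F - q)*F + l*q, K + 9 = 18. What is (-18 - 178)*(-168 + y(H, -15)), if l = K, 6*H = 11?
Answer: 1582259/9 ≈ 1.7581e+5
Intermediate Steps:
H = 11/6 (H = (⅙)*11 = 11/6 ≈ 1.8333)
K = 9 (K = -9 + 18 = 9)
l = 9
y(F, q) = 63*q + 7*F*(F - q) (y(F, q) = 7*((F - q)*F + 9*q) = 7*(F*(F - q) + 9*q) = 7*(9*q + F*(F - q)) = 63*q + 7*F*(F - q))
(-18 - 178)*(-168 + y(H, -15)) = (-18 - 178)*(-168 + (7*(11/6)² + 63*(-15) - 7*11/6*(-15))) = -196*(-168 + (7*(121/36) - 945 + 385/2)) = -196*(-168 + (847/36 - 945 + 385/2)) = -196*(-168 - 26243/36) = -196*(-32291/36) = 1582259/9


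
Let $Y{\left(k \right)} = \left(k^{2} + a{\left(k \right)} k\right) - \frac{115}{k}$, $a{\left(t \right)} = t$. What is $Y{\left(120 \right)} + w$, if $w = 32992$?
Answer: $\frac{1482985}{24} \approx 61791.0$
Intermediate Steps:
$Y{\left(k \right)} = - \frac{115}{k} + 2 k^{2}$ ($Y{\left(k \right)} = \left(k^{2} + k k\right) - \frac{115}{k} = \left(k^{2} + k^{2}\right) - \frac{115}{k} = 2 k^{2} - \frac{115}{k} = - \frac{115}{k} + 2 k^{2}$)
$Y{\left(120 \right)} + w = \frac{-115 + 2 \cdot 120^{3}}{120} + 32992 = \frac{-115 + 2 \cdot 1728000}{120} + 32992 = \frac{-115 + 3456000}{120} + 32992 = \frac{1}{120} \cdot 3455885 + 32992 = \frac{691177}{24} + 32992 = \frac{1482985}{24}$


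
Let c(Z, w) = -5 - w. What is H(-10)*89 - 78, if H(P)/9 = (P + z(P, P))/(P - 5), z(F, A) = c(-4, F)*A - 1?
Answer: 15897/5 ≈ 3179.4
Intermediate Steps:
z(F, A) = -1 + A*(-5 - F) (z(F, A) = (-5 - F)*A - 1 = A*(-5 - F) - 1 = -1 + A*(-5 - F))
H(P) = 9*(-1 + P - P*(5 + P))/(-5 + P) (H(P) = 9*((P + (-1 - P*(5 + P)))/(P - 5)) = 9*((-1 + P - P*(5 + P))/(-5 + P)) = 9*(-1 + P - P*(5 + P))/(-5 + P))
H(-10)*89 - 78 = (9*(-1 - 10 - 1*(-10)*(5 - 10))/(-5 - 10))*89 - 78 = (9*(-1 - 10 - 1*(-10)*(-5))/(-15))*89 - 78 = (9*(-1/15)*(-1 - 10 - 50))*89 - 78 = (9*(-1/15)*(-61))*89 - 78 = (183/5)*89 - 78 = 16287/5 - 78 = 15897/5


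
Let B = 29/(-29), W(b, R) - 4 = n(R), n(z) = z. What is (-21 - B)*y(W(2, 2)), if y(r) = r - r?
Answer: 0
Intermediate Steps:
W(b, R) = 4 + R
B = -1 (B = 29*(-1/29) = -1)
y(r) = 0
(-21 - B)*y(W(2, 2)) = (-21 - 1*(-1))*0 = (-21 + 1)*0 = -20*0 = 0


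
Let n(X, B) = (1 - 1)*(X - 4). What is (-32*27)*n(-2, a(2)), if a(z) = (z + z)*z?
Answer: 0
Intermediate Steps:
a(z) = 2*z**2 (a(z) = (2*z)*z = 2*z**2)
n(X, B) = 0 (n(X, B) = 0*(-4 + X) = 0)
(-32*27)*n(-2, a(2)) = -32*27*0 = -864*0 = 0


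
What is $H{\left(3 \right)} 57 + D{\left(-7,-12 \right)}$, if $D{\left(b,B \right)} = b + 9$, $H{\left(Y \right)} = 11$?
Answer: $629$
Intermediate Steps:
$D{\left(b,B \right)} = 9 + b$
$H{\left(3 \right)} 57 + D{\left(-7,-12 \right)} = 11 \cdot 57 + \left(9 - 7\right) = 627 + 2 = 629$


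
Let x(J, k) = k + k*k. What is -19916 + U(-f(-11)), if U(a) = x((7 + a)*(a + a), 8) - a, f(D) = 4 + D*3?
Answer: -19873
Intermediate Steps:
f(D) = 4 + 3*D
x(J, k) = k + k**2
U(a) = 72 - a (U(a) = 8*(1 + 8) - a = 8*9 - a = 72 - a)
-19916 + U(-f(-11)) = -19916 + (72 - (-1)*(4 + 3*(-11))) = -19916 + (72 - (-1)*(4 - 33)) = -19916 + (72 - (-1)*(-29)) = -19916 + (72 - 1*29) = -19916 + (72 - 29) = -19916 + 43 = -19873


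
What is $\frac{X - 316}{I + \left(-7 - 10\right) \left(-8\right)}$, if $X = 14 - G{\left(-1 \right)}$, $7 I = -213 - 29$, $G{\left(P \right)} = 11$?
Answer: $- \frac{2191}{710} \approx -3.0859$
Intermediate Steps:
$I = - \frac{242}{7}$ ($I = \frac{-213 - 29}{7} = \frac{1}{7} \left(-242\right) = - \frac{242}{7} \approx -34.571$)
$X = 3$ ($X = 14 - 11 = 3$)
$\frac{X - 316}{I + \left(-7 - 10\right) \left(-8\right)} = \frac{3 - 316}{- \frac{242}{7} + \left(-7 - 10\right) \left(-8\right)} = - \frac{313}{- \frac{242}{7} - -136} = - \frac{313}{- \frac{242}{7} + 136} = - \frac{313}{\frac{710}{7}} = \left(-313\right) \frac{7}{710} = - \frac{2191}{710}$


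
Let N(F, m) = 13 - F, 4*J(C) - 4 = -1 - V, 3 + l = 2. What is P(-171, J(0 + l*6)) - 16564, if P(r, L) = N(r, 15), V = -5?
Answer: -16380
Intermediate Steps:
l = -1 (l = -3 + 2 = -1)
J(C) = 2 (J(C) = 1 + (-1 - 1*(-5))/4 = 1 + (-1 + 5)/4 = 1 + (1/4)*4 = 1 + 1 = 2)
P(r, L) = 13 - r
P(-171, J(0 + l*6)) - 16564 = (13 - 1*(-171)) - 16564 = (13 + 171) - 16564 = 184 - 16564 = -16380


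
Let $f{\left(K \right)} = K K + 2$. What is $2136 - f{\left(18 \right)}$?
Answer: $1810$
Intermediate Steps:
$f{\left(K \right)} = 2 + K^{2}$ ($f{\left(K \right)} = K^{2} + 2 = 2 + K^{2}$)
$2136 - f{\left(18 \right)} = 2136 - \left(2 + 18^{2}\right) = 2136 - \left(2 + 324\right) = 2136 - 326 = 1810$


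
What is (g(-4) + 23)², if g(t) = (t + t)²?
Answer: 7569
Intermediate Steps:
g(t) = 4*t² (g(t) = (2*t)² = 4*t²)
(g(-4) + 23)² = (4*(-4)² + 23)² = (4*16 + 23)² = (64 + 23)² = 87² = 7569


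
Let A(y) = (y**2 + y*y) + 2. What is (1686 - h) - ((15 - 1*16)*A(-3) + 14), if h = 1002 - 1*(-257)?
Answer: 433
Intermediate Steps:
h = 1259 (h = 1002 + 257 = 1259)
A(y) = 2 + 2*y**2 (A(y) = (y**2 + y**2) + 2 = 2*y**2 + 2 = 2 + 2*y**2)
(1686 - h) - ((15 - 1*16)*A(-3) + 14) = (1686 - 1*1259) - ((15 - 1*16)*(2 + 2*(-3)**2) + 14) = (1686 - 1259) - ((15 - 16)*(2 + 2*9) + 14) = 427 - (-(2 + 18) + 14) = 427 - (-1*20 + 14) = 427 - (-20 + 14) = 427 - 1*(-6) = 427 + 6 = 433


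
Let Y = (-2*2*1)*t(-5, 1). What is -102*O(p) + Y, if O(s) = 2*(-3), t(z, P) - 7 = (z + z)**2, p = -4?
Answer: 184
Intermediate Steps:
t(z, P) = 7 + 4*z**2 (t(z, P) = 7 + (z + z)**2 = 7 + (2*z)**2 = 7 + 4*z**2)
O(s) = -6
Y = -428 (Y = (-2*2*1)*(7 + 4*(-5)**2) = (-4*1)*(7 + 4*25) = -4*(7 + 100) = -4*107 = -428)
-102*O(p) + Y = -102*(-6) - 428 = 612 - 428 = 184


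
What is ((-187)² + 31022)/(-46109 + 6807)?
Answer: -65991/39302 ≈ -1.6791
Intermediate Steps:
((-187)² + 31022)/(-46109 + 6807) = (34969 + 31022)/(-39302) = 65991*(-1/39302) = -65991/39302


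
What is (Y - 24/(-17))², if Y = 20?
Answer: 132496/289 ≈ 458.46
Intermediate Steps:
(Y - 24/(-17))² = (20 - 24/(-17))² = (20 - 24*(-1/17))² = (20 + 24/17)² = (364/17)² = 132496/289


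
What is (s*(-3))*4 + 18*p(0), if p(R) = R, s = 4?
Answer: -48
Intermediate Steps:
(s*(-3))*4 + 18*p(0) = (4*(-3))*4 + 18*0 = -12*4 + 0 = -48 + 0 = -48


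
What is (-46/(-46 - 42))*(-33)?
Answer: -69/4 ≈ -17.250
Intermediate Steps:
(-46/(-46 - 42))*(-33) = (-46/(-88))*(-33) = -1/88*(-46)*(-33) = (23/44)*(-33) = -69/4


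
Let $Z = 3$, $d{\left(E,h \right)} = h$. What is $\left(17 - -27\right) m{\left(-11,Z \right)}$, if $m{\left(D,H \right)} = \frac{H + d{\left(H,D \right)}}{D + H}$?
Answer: $44$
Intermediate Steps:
$m{\left(D,H \right)} = 1$ ($m{\left(D,H \right)} = \frac{H + D}{D + H} = \frac{D + H}{D + H} = 1$)
$\left(17 - -27\right) m{\left(-11,Z \right)} = \left(17 - -27\right) 1 = \left(17 + 27\right) 1 = 44 \cdot 1 = 44$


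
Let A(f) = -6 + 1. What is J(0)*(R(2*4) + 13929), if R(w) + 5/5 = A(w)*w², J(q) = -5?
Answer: -68040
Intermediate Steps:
A(f) = -5
R(w) = -1 - 5*w²
J(0)*(R(2*4) + 13929) = -5*((-1 - 5*(2*4)²) + 13929) = -5*((-1 - 5*8²) + 13929) = -5*((-1 - 5*64) + 13929) = -5*((-1 - 320) + 13929) = -5*(-321 + 13929) = -5*13608 = -68040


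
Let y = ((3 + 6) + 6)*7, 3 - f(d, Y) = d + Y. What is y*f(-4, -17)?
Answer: 2520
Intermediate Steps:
f(d, Y) = 3 - Y - d (f(d, Y) = 3 - (d + Y) = 3 - (Y + d) = 3 + (-Y - d) = 3 - Y - d)
y = 105 (y = (9 + 6)*7 = 15*7 = 105)
y*f(-4, -17) = 105*(3 - 1*(-17) - 1*(-4)) = 105*(3 + 17 + 4) = 105*24 = 2520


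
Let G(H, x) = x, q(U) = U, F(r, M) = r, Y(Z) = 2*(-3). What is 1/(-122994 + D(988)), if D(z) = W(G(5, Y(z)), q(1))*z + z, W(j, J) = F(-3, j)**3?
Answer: -1/148682 ≈ -6.7258e-6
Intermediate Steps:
Y(Z) = -6
W(j, J) = -27 (W(j, J) = (-3)**3 = -27)
D(z) = -26*z (D(z) = -27*z + z = -26*z)
1/(-122994 + D(988)) = 1/(-122994 - 26*988) = 1/(-122994 - 25688) = 1/(-148682) = -1/148682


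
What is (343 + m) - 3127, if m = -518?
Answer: -3302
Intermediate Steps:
(343 + m) - 3127 = (343 - 518) - 3127 = -175 - 3127 = -3302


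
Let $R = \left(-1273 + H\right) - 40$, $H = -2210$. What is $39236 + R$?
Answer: $35713$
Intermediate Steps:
$R = -3523$ ($R = \left(-1273 - 2210\right) - 40 = -3483 - 40 = -3523$)
$39236 + R = 39236 - 3523 = 35713$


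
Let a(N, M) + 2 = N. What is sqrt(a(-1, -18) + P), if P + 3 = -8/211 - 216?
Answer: 5*I*sqrt(395414)/211 ≈ 14.901*I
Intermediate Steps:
a(N, M) = -2 + N
P = -46217/211 (P = -3 + (-8/211 - 216) = -3 - 45584/211 = -46217/211 ≈ -219.04)
sqrt(a(-1, -18) + P) = sqrt((-2 - 1) - 46217/211) = sqrt(-3 - 46217/211) = sqrt(-46850/211) = 5*I*sqrt(395414)/211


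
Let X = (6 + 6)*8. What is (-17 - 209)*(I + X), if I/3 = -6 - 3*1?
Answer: -15594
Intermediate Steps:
X = 96 (X = 12*8 = 96)
I = -27 (I = 3*(-6 - 3*1) = 3*(-6 - 3) = 3*(-9) = -27)
(-17 - 209)*(I + X) = (-17 - 209)*(-27 + 96) = -226*69 = -15594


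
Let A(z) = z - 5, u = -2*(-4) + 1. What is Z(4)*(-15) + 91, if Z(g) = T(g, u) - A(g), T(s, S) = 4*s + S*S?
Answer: -1379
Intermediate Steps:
u = 9 (u = 8 + 1 = 9)
T(s, S) = S² + 4*s (T(s, S) = 4*s + S² = S² + 4*s)
A(z) = -5 + z
Z(g) = 86 + 3*g (Z(g) = (9² + 4*g) - (-5 + g) = (81 + 4*g) + (5 - g) = 86 + 3*g)
Z(4)*(-15) + 91 = (86 + 3*4)*(-15) + 91 = (86 + 12)*(-15) + 91 = 98*(-15) + 91 = -1470 + 91 = -1379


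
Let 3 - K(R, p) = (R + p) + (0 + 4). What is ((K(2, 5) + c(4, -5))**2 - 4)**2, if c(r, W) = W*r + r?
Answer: 327184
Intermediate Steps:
K(R, p) = -1 - R - p (K(R, p) = 3 - ((R + p) + (0 + 4)) = 3 - ((R + p) + 4) = 3 - (4 + R + p) = 3 + (-4 - R - p) = -1 - R - p)
c(r, W) = r + W*r
((K(2, 5) + c(4, -5))**2 - 4)**2 = (((-1 - 1*2 - 1*5) + 4*(1 - 5))**2 - 4)**2 = (((-1 - 2 - 5) + 4*(-4))**2 - 4)**2 = ((-8 - 16)**2 - 4)**2 = ((-24)**2 - 4)**2 = (576 - 4)**2 = 572**2 = 327184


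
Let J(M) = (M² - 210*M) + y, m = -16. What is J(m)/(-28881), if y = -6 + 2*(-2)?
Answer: -1202/9627 ≈ -0.12486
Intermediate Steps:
y = -10 (y = -6 - 4 = -10)
J(M) = -10 + M² - 210*M (J(M) = (M² - 210*M) - 10 = -10 + M² - 210*M)
J(m)/(-28881) = (-10 + (-16)² - 210*(-16))/(-28881) = (-10 + 256 + 3360)*(-1/28881) = 3606*(-1/28881) = -1202/9627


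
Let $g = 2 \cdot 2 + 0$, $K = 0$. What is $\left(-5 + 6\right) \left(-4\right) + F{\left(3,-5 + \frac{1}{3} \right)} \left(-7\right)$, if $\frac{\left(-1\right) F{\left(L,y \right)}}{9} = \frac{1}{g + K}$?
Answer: $\frac{47}{4} \approx 11.75$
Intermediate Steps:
$g = 4$ ($g = 4 + 0 = 4$)
$F{\left(L,y \right)} = - \frac{9}{4}$ ($F{\left(L,y \right)} = - \frac{9}{4 + 0} = - \frac{9}{4}$)
$\left(-5 + 6\right) \left(-4\right) + F{\left(3,-5 + \frac{1}{3} \right)} \left(-7\right) = \left(-5 + 6\right) \left(-4\right) - - \frac{63}{4} = 1 \left(-4\right) + \frac{63}{4} = -4 + \frac{63}{4} = \frac{47}{4}$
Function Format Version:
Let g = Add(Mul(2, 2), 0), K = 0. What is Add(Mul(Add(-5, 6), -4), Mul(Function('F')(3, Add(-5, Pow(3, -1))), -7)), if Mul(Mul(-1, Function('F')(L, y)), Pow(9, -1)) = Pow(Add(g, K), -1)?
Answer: Rational(47, 4) ≈ 11.750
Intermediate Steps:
g = 4 (g = Add(4, 0) = 4)
Function('F')(L, y) = Rational(-9, 4) (Function('F')(L, y) = Mul(-9, Pow(Add(4, 0), -1)) = Mul(-9, Pow(4, -1)) = Mul(-9, Rational(1, 4)) = Rational(-9, 4))
Add(Mul(Add(-5, 6), -4), Mul(Function('F')(3, Add(-5, Pow(3, -1))), -7)) = Add(Mul(Add(-5, 6), -4), Mul(Rational(-9, 4), -7)) = Add(Mul(1, -4), Rational(63, 4)) = Add(-4, Rational(63, 4)) = Rational(47, 4)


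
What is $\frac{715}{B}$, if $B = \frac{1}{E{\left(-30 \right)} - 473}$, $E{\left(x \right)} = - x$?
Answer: $-316745$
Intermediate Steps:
$B = - \frac{1}{443}$ ($B = \frac{1}{\left(-1\right) \left(-30\right) - 473} = \frac{1}{30 - 473} = \frac{1}{-443} = - \frac{1}{443} \approx -0.0022573$)
$\frac{715}{B} = \frac{715}{- \frac{1}{443}} = 715 \left(-443\right) = -316745$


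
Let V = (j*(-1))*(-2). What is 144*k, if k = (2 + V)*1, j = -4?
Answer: -864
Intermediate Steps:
V = -8 (V = -4*(-1)*(-2) = 4*(-2) = -8)
k = -6 (k = (2 - 8)*1 = -6*1 = -6)
144*k = 144*(-6) = -864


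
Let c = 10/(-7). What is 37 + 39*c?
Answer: -131/7 ≈ -18.714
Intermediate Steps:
c = -10/7 (c = 10*(-1/7) = -10/7 ≈ -1.4286)
37 + 39*c = 37 + 39*(-10/7) = 37 - 390/7 = -131/7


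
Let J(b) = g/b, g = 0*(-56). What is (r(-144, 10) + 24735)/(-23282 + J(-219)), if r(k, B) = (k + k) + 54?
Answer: -24501/23282 ≈ -1.0524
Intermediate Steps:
g = 0
r(k, B) = 54 + 2*k (r(k, B) = 2*k + 54 = 54 + 2*k)
J(b) = 0 (J(b) = 0/b = 0)
(r(-144, 10) + 24735)/(-23282 + J(-219)) = ((54 + 2*(-144)) + 24735)/(-23282 + 0) = ((54 - 288) + 24735)/(-23282) = (-234 + 24735)*(-1/23282) = 24501*(-1/23282) = -24501/23282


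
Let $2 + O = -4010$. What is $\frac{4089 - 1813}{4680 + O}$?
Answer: $\frac{569}{167} \approx 3.4072$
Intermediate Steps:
$O = -4012$ ($O = -2 - 4010 = -4012$)
$\frac{4089 - 1813}{4680 + O} = \frac{4089 - 1813}{4680 - 4012} = \frac{2276}{668} = 2276 \cdot \frac{1}{668} = \frac{569}{167}$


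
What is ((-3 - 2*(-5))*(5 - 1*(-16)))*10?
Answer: 1470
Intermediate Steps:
((-3 - 2*(-5))*(5 - 1*(-16)))*10 = ((-3 + 10)*(5 + 16))*10 = (7*21)*10 = 147*10 = 1470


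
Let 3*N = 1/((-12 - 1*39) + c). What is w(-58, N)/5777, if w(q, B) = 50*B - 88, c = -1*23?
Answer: -9793/641247 ≈ -0.015272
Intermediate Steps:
c = -23
N = -1/222 (N = 1/(3*((-12 - 1*39) - 23)) = 1/(3*((-12 - 39) - 23)) = 1/(3*(-51 - 23)) = (1/3)/(-74) = (1/3)*(-1/74) = -1/222 ≈ -0.0045045)
w(q, B) = -88 + 50*B
w(-58, N)/5777 = (-88 + 50*(-1/222))/5777 = (-88 - 25/111)*(1/5777) = -9793/111*1/5777 = -9793/641247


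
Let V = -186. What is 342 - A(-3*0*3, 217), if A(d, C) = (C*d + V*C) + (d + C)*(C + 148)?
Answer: -38501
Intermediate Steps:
A(d, C) = -186*C + C*d + (148 + C)*(C + d) (A(d, C) = (C*d - 186*C) + (d + C)*(C + 148) = (-186*C + C*d) + (C + d)*(148 + C) = (-186*C + C*d) + (148 + C)*(C + d) = -186*C + C*d + (148 + C)*(C + d))
342 - A(-3*0*3, 217) = 342 - (217**2 - 38*217 + 148*(-3*0*3) + 2*217*(-3*0*3)) = 342 - (47089 - 8246 + 148*(0*3) + 2*217*(0*3)) = 342 - (47089 - 8246 + 148*0 + 2*217*0) = 342 - (47089 - 8246 + 0 + 0) = 342 - 1*38843 = 342 - 38843 = -38501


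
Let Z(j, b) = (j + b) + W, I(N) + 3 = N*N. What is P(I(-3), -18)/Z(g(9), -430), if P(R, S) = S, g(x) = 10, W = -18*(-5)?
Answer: 3/55 ≈ 0.054545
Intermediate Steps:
W = 90
I(N) = -3 + N² (I(N) = -3 + N*N = -3 + N²)
Z(j, b) = 90 + b + j (Z(j, b) = (j + b) + 90 = (b + j) + 90 = 90 + b + j)
P(I(-3), -18)/Z(g(9), -430) = -18/(90 - 430 + 10) = -18/(-330) = -18*(-1/330) = 3/55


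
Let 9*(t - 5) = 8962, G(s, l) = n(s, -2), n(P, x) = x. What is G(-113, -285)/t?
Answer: -18/9007 ≈ -0.0019984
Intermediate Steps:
G(s, l) = -2
t = 9007/9 (t = 5 + (⅑)*8962 = 5 + 8962/9 = 9007/9 ≈ 1000.8)
G(-113, -285)/t = -2/9007/9 = -2*9/9007 = -18/9007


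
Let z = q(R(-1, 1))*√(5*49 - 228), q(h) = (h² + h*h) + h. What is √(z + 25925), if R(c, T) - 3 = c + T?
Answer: √(25925 + 21*√17) ≈ 161.28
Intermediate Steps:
R(c, T) = 3 + T + c (R(c, T) = 3 + (c + T) = 3 + (T + c) = 3 + T + c)
q(h) = h + 2*h² (q(h) = (h² + h²) + h = 2*h² + h = h + 2*h²)
z = 21*√17 (z = ((3 + 1 - 1)*(1 + 2*(3 + 1 - 1)))*√(5*49 - 228) = (3*(1 + 2*3))*√(245 - 228) = (3*(1 + 6))*√17 = (3*7)*√17 = 21*√17 ≈ 86.585)
√(z + 25925) = √(21*√17 + 25925) = √(25925 + 21*√17)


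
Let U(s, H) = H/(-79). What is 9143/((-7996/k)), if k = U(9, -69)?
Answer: -630867/631684 ≈ -0.99871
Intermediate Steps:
U(s, H) = -H/79 (U(s, H) = H*(-1/79) = -H/79)
k = 69/79 (k = -1/79*(-69) = 69/79 ≈ 0.87342)
9143/((-7996/k)) = 9143/((-7996/69/79)) = 9143/((-7996*79/69)) = 9143/(-631684/69) = 9143*(-69/631684) = -630867/631684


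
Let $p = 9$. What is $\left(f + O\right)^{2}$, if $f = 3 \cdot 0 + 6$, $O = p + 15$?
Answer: $900$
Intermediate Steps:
$O = 24$ ($O = 9 + 15 = 24$)
$f = 6$ ($f = 0 + 6 = 6$)
$\left(f + O\right)^{2} = \left(6 + 24\right)^{2} = 30^{2} = 900$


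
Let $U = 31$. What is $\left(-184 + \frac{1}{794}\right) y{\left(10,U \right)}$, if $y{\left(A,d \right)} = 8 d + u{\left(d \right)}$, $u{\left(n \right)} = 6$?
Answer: $- \frac{18554065}{397} \approx -46736.0$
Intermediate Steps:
$y{\left(A,d \right)} = 6 + 8 d$ ($y{\left(A,d \right)} = 8 d + 6 = 6 + 8 d$)
$\left(-184 + \frac{1}{794}\right) y{\left(10,U \right)} = \left(-184 + \frac{1}{794}\right) \left(6 + 8 \cdot 31\right) = \left(-184 + \frac{1}{794}\right) \left(6 + 248\right) = \left(- \frac{146095}{794}\right) 254 = - \frac{18554065}{397}$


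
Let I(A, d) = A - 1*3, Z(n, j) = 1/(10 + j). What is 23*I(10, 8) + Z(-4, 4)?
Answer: 2255/14 ≈ 161.07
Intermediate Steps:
I(A, d) = -3 + A (I(A, d) = A - 3 = -3 + A)
23*I(10, 8) + Z(-4, 4) = 23*(-3 + 10) + 1/(10 + 4) = 23*7 + 1/14 = 161 + 1/14 = 2255/14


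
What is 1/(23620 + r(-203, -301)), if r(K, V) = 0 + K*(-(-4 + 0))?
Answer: 1/22808 ≈ 4.3844e-5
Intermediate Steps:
r(K, V) = 4*K (r(K, V) = 0 + K*(-1*(-4)) = 0 + K*4 = 0 + 4*K = 4*K)
1/(23620 + r(-203, -301)) = 1/(23620 + 4*(-203)) = 1/(23620 - 812) = 1/22808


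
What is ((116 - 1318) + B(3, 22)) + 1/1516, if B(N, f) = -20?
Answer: -1852551/1516 ≈ -1222.0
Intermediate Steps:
((116 - 1318) + B(3, 22)) + 1/1516 = ((116 - 1318) - 20) + 1/1516 = (-1202 - 20) + 1/1516 = -1222 + 1/1516 = -1852551/1516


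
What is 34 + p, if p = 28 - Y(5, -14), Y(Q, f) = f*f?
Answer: -134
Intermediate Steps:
Y(Q, f) = f**2
p = -168 (p = 28 - 1*(-14)**2 = 28 - 1*196 = 28 - 196 = -168)
34 + p = 34 - 168 = -134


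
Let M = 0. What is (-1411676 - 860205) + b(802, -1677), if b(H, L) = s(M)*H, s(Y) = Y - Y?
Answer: -2271881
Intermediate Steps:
s(Y) = 0
b(H, L) = 0 (b(H, L) = 0*H = 0)
(-1411676 - 860205) + b(802, -1677) = (-1411676 - 860205) + 0 = -2271881 + 0 = -2271881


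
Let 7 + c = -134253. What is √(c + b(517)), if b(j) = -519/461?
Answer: I*√28533308719/461 ≈ 366.42*I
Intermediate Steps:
c = -134260 (c = -7 - 134253 = -134260)
b(j) = -519/461 (b(j) = -519*1/461 = -519/461)
√(c + b(517)) = √(-134260 - 519/461) = √(-61894379/461) = I*√28533308719/461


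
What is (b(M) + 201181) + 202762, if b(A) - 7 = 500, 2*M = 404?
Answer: 404450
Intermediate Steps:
M = 202 (M = (1/2)*404 = 202)
b(A) = 507 (b(A) = 7 + 500 = 507)
(b(M) + 201181) + 202762 = (507 + 201181) + 202762 = 201688 + 202762 = 404450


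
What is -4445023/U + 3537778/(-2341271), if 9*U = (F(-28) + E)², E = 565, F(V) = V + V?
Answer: -94579602060115/606578831951 ≈ -155.92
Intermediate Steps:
F(V) = 2*V
U = 259081/9 (U = (2*(-28) + 565)²/9 = (-56 + 565)²/9 = (⅑)*509² = (⅑)*259081 = 259081/9 ≈ 28787.)
-4445023/U + 3537778/(-2341271) = -4445023/259081/9 + 3537778/(-2341271) = -4445023*9/259081 + 3537778*(-1/2341271) = -40005207/259081 - 3537778/2341271 = -94579602060115/606578831951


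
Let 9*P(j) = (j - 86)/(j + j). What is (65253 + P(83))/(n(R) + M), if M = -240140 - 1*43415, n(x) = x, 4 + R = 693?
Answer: -32495993/140867268 ≈ -0.23069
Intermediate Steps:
R = 689 (R = -4 + 693 = 689)
M = -283555 (M = -240140 - 43415 = -283555)
P(j) = (-86 + j)/(18*j) (P(j) = ((j - 86)/(j + j))/9 = ((-86 + j)/((2*j)))/9 = ((-86 + j)*(1/(2*j)))/9 = ((-86 + j)/(2*j))/9 = (-86 + j)/(18*j))
(65253 + P(83))/(n(R) + M) = (65253 + (1/18)*(-86 + 83)/83)/(689 - 283555) = (65253 + (1/18)*(1/83)*(-3))/(-282866) = (65253 - 1/498)*(-1/282866) = (32495993/498)*(-1/282866) = -32495993/140867268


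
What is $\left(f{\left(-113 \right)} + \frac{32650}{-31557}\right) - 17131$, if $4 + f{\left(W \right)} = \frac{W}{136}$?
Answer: $- \frac{73547176861}{4291752} \approx -17137.0$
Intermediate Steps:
$f{\left(W \right)} = -4 + \frac{W}{136}$
$\left(f{\left(-113 \right)} + \frac{32650}{-31557}\right) - 17131 = \left(\left(-4 + \frac{1}{136} \left(-113\right)\right) + \frac{32650}{-31557}\right) - 17131 = \left(\left(-4 - \frac{113}{136}\right) + 32650 \left(- \frac{1}{31557}\right)\right) - 17131 = \left(- \frac{657}{136} - \frac{32650}{31557}\right) - 17131 = - \frac{25173349}{4291752} - 17131 = - \frac{73547176861}{4291752}$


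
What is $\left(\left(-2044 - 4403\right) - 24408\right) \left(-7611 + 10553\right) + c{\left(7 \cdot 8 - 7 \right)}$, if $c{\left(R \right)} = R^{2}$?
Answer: $-90773009$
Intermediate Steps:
$\left(\left(-2044 - 4403\right) - 24408\right) \left(-7611 + 10553\right) + c{\left(7 \cdot 8 - 7 \right)} = \left(\left(-2044 - 4403\right) - 24408\right) \left(-7611 + 10553\right) + \left(7 \cdot 8 - 7\right)^{2} = \left(\left(-2044 - 4403\right) - 24408\right) 2942 + \left(56 - 7\right)^{2} = \left(-6447 - 24408\right) 2942 + 49^{2} = \left(-30855\right) 2942 + 2401 = -90775410 + 2401 = -90773009$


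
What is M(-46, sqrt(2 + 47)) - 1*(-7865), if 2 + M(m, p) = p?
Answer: 7870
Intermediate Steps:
M(m, p) = -2 + p
M(-46, sqrt(2 + 47)) - 1*(-7865) = (-2 + sqrt(2 + 47)) - 1*(-7865) = (-2 + sqrt(49)) + 7865 = (-2 + 7) + 7865 = 5 + 7865 = 7870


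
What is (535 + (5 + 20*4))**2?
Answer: 384400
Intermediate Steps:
(535 + (5 + 20*4))**2 = (535 + (5 + 80))**2 = (535 + 85)**2 = 620**2 = 384400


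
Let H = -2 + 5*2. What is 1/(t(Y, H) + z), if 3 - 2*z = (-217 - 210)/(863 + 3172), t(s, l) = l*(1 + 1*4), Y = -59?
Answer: 4035/167666 ≈ 0.024066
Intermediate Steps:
H = 8 (H = -2 + 10 = 8)
t(s, l) = 5*l (t(s, l) = l*(1 + 4) = l*5 = 5*l)
z = 6266/4035 (z = 3/2 - (-217 - 210)/(2*(863 + 3172)) = 3/2 - (-427)/(2*4035) = 3/2 - ½*(-427/4035) = 3/2 + 427/8070 = 6266/4035 ≈ 1.5529)
1/(t(Y, H) + z) = 1/(5*8 + 6266/4035) = 1/(40 + 6266/4035) = 1/(167666/4035) = 4035/167666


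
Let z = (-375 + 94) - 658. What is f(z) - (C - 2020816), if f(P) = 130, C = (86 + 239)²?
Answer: 1915321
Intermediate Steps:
z = -939 (z = -281 - 658 = -939)
C = 105625 (C = 325² = 105625)
f(z) - (C - 2020816) = 130 - (105625 - 2020816) = 130 - 1*(-1915191) = 130 + 1915191 = 1915321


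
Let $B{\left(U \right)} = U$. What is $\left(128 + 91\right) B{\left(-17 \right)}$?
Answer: $-3723$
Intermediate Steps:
$\left(128 + 91\right) B{\left(-17 \right)} = \left(128 + 91\right) \left(-17\right) = 219 \left(-17\right) = -3723$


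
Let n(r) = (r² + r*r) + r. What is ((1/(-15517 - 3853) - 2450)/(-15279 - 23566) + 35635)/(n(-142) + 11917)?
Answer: 26812806764251/39203737847950 ≈ 0.68394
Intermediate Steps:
n(r) = r + 2*r² (n(r) = (r² + r²) + r = 2*r² + r = r + 2*r²)
((1/(-15517 - 3853) - 2450)/(-15279 - 23566) + 35635)/(n(-142) + 11917) = ((1/(-15517 - 3853) - 2450)/(-15279 - 23566) + 35635)/(-142*(1 + 2*(-142)) + 11917) = ((1/(-19370) - 2450)/(-38845) + 35635)/(-142*(1 - 284) + 11917) = ((-1/19370 - 2450)*(-1/38845) + 35635)/(-142*(-283) + 11917) = (-47456501/19370*(-1/38845) + 35635)/(40186 + 11917) = (47456501/752427650 + 35635)/52103 = (26812806764251/752427650)*(1/52103) = 26812806764251/39203737847950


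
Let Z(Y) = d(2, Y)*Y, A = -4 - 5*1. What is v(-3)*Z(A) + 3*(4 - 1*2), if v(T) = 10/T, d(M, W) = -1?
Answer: -24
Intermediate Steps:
A = -9 (A = -4 - 5 = -9)
Z(Y) = -Y
v(-3)*Z(A) + 3*(4 - 1*2) = (10/(-3))*(-1*(-9)) + 3*(4 - 1*2) = (10*(-1/3))*9 + 3*(4 - 2) = -10/3*9 + 3*2 = -30 + 6 = -24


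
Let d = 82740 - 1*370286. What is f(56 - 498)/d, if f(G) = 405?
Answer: -405/287546 ≈ -0.0014085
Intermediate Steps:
d = -287546 (d = 82740 - 370286 = -287546)
f(56 - 498)/d = 405/(-287546) = 405*(-1/287546) = -405/287546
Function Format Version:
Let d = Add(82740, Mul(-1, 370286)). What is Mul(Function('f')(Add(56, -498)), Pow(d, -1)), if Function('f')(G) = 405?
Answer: Rational(-405, 287546) ≈ -0.0014085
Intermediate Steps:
d = -287546 (d = Add(82740, -370286) = -287546)
Mul(Function('f')(Add(56, -498)), Pow(d, -1)) = Mul(405, Pow(-287546, -1)) = Mul(405, Rational(-1, 287546)) = Rational(-405, 287546)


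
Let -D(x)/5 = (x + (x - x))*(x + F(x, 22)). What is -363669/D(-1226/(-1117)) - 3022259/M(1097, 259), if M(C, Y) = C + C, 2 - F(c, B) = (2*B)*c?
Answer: -321801248896139/113161737080 ≈ -2843.7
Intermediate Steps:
F(c, B) = 2 - 2*B*c
M(C, Y) = 2*C
D(x) = -5*x*(2 - 43*x) (D(x) = -5*(x + (x - x))*(x + (2 - 2*22*x)) = -5*(x + 0)*(x + (2 - 44*x)) = -5*x*(2 - 43*x))
-363669/D(-1226/(-1117)) - 3022259/M(1097, 259) = -363669*1117/(6130*(-2 + 43*(-1226/(-1117)))) - 3022259/(2*1097) = -363669*1117/(6130*(-2 + 43*(-1226*(-1/1117)))) - 3022259/2194 = -363669*1117/(6130*(-2 + 43*(1226/1117))) - 3022259*1/2194 = -363669*1117/(6130*(-2 + 52718/1117)) - 3022259/2194 = -363669/(5*(1226/1117)*(50484/1117)) - 3022259/2194 = -363669/309466920/1247689 - 3022259/2194 = -363669*1247689/309466920 - 3022259/2194 = -151248603647/103155640 - 3022259/2194 = -321801248896139/113161737080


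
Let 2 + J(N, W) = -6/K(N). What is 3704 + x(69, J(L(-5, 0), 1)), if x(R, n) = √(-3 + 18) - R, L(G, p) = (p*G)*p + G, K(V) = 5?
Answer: 3635 + √15 ≈ 3638.9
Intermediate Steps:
L(G, p) = G + G*p² (L(G, p) = (G*p)*p + G = G*p² + G = G + G*p²)
J(N, W) = -16/5 (J(N, W) = -2 - 6/5 = -16/5)
x(R, n) = √15 - R
3704 + x(69, J(L(-5, 0), 1)) = 3704 + (√15 - 1*69) = 3704 + (√15 - 69) = 3704 + (-69 + √15) = 3635 + √15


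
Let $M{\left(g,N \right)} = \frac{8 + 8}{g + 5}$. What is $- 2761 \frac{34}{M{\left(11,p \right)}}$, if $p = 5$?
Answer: $-93874$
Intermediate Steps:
$M{\left(g,N \right)} = \frac{16}{5 + g}$
$- 2761 \frac{34}{M{\left(11,p \right)}} = - 2761 \frac{34}{16 \frac{1}{5 + 11}} = - 2761 \frac{34}{16 \cdot \frac{1}{16}} = - 2761 \cdot \frac{34}{1} = - 2761 \cdot 34 \cdot 1 = \left(-2761\right) 34 = -93874$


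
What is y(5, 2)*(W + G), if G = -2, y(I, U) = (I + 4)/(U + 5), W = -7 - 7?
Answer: -144/7 ≈ -20.571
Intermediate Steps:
W = -14
y(I, U) = (4 + I)/(5 + U)
y(5, 2)*(W + G) = ((4 + 5)/(5 + 2))*(-14 - 2) = (9/7)*(-16) = -144/7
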